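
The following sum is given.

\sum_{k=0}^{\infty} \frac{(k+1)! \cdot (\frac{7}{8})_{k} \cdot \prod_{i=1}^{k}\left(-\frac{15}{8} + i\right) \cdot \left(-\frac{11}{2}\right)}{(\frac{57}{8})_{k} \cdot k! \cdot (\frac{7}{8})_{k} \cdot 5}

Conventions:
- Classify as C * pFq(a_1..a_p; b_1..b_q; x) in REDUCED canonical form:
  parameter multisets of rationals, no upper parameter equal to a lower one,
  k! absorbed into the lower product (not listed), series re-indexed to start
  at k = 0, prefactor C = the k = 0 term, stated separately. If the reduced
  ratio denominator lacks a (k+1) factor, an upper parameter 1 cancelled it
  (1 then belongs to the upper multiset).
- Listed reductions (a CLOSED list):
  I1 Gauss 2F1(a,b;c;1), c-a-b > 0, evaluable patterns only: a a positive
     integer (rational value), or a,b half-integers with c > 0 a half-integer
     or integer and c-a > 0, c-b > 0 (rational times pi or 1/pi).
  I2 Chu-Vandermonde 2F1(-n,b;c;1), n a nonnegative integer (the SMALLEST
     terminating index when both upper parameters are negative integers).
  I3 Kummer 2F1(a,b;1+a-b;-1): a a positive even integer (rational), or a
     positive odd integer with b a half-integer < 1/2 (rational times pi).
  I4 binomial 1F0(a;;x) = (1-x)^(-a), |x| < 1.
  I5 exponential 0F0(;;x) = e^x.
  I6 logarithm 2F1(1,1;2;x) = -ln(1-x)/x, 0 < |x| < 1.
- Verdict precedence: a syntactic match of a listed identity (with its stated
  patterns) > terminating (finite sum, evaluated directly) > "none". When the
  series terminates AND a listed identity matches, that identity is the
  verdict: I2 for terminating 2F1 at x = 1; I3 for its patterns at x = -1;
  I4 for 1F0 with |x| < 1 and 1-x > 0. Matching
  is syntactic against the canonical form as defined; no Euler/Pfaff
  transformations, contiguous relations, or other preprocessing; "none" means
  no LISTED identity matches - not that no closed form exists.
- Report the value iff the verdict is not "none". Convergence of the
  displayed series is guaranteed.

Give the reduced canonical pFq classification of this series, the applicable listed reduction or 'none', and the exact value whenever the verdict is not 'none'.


At argument 1: a 2F1 with upper {-\frac{7}{8}, 2}, lower {\frac{57}{8}}, scaled by C = -\frac{11}{10}. Verdict: Gauss (I1, integer-parameter pattern) applies (x = 1: the Gamma ratio telescopes since c-a-b = 6 > 0 and a = 2 in Z>0). Its exact value is -\frac{3157}{3840}.

Structural cue: t_0 being -\frac{11}{10}, the running product (prefactor -11/10) telescopes to a rising factorial.
Term ratio: r(k) = 1 * (k-\frac{7}{8}) (k+2) / [(k+\frac{57}{8}) (k+1)] - rational; roots negated = parameters, x = 1, C = -\frac{11}{10}.


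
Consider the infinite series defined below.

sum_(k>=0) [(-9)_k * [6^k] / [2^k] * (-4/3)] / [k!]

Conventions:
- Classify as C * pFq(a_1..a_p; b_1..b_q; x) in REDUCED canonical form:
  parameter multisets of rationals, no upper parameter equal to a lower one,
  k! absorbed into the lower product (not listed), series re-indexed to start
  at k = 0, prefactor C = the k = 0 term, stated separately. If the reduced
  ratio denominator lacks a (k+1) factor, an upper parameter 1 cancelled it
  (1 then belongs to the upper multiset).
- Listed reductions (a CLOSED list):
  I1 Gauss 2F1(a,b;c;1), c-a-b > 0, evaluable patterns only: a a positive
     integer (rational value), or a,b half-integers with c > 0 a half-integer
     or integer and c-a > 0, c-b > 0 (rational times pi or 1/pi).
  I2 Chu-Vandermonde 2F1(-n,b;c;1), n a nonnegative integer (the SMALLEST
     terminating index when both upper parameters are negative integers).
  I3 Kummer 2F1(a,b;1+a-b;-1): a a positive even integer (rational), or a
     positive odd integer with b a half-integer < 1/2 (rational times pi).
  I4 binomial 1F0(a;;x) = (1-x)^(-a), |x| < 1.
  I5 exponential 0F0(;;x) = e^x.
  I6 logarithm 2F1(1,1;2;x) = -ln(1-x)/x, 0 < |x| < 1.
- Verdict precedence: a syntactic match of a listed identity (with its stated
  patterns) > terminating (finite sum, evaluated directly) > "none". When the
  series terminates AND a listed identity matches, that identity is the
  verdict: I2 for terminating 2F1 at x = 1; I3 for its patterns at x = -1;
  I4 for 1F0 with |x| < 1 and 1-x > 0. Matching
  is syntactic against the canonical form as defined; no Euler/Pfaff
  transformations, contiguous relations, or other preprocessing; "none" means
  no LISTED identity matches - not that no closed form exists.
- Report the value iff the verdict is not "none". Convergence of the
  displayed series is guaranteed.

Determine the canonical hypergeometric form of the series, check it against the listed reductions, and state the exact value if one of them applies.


With C = -4/3: the canonical form is 1F0(-9; -; 3). Verdict: terminating - upper -9 stops the sum at k = 9; the 10 terms are added exactly. Value: 2048/3.

The tell: t_0 = -4/3 here, and the two k-th powers (C = -4/3, x = 3) combine into one argument.
Ratio: r(k) = 3 * (k-9) / [(k+1)] ; factor over Q: parameters, x = 3, and C = -4/3.


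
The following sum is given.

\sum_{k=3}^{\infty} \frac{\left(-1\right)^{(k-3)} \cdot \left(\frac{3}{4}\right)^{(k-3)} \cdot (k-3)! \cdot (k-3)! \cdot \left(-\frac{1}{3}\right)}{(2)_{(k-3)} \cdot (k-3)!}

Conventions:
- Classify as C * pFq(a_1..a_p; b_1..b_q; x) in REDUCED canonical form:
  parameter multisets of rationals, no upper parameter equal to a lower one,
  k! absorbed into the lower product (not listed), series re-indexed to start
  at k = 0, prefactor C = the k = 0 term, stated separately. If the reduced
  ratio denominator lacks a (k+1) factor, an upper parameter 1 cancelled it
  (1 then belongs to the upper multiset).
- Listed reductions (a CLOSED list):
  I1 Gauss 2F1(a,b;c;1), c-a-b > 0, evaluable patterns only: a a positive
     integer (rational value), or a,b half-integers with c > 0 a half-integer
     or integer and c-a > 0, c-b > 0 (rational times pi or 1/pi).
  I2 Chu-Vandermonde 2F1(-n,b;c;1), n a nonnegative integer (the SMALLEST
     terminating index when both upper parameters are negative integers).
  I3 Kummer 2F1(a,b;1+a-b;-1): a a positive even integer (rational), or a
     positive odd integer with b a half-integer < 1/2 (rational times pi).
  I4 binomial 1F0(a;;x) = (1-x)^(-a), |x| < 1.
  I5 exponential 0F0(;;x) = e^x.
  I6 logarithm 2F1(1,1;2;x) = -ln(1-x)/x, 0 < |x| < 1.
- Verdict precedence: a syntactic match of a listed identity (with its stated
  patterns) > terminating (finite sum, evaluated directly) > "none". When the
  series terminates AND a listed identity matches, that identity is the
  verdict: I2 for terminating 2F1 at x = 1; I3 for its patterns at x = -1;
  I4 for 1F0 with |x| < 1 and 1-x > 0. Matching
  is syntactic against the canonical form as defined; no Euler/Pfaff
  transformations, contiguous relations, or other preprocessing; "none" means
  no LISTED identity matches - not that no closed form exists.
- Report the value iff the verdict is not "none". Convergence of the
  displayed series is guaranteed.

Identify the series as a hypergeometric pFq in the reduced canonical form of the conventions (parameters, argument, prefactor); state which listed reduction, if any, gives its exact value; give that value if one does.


Classification (C = -\frac{1}{3}): 2F1 with upper {1, 1}, lower {2}, argument x = -\frac{3}{4}. Verdict: this is the I6 logarithm reduction (the logarithm: parameters (1,1;2), x = -\frac{3}{4}). Hence: \left(-\frac{4}{9}\right) \cdot \ln\left(\frac{7}{4}\right).

Structural cue: t_0 = -\frac{1}{3} here, and the factorial ratio (C = -1/3) (k+a-1)!/(a-1)! is a rising factorial (a)_k.
Ratio: r(k) = -\frac{3}{4} * (k+1) (k+1) / [(k+2) (k+1)] - rational in k. x = -\frac{3}{4}; t_0 = -\frac{1}{3}; negate the roots.


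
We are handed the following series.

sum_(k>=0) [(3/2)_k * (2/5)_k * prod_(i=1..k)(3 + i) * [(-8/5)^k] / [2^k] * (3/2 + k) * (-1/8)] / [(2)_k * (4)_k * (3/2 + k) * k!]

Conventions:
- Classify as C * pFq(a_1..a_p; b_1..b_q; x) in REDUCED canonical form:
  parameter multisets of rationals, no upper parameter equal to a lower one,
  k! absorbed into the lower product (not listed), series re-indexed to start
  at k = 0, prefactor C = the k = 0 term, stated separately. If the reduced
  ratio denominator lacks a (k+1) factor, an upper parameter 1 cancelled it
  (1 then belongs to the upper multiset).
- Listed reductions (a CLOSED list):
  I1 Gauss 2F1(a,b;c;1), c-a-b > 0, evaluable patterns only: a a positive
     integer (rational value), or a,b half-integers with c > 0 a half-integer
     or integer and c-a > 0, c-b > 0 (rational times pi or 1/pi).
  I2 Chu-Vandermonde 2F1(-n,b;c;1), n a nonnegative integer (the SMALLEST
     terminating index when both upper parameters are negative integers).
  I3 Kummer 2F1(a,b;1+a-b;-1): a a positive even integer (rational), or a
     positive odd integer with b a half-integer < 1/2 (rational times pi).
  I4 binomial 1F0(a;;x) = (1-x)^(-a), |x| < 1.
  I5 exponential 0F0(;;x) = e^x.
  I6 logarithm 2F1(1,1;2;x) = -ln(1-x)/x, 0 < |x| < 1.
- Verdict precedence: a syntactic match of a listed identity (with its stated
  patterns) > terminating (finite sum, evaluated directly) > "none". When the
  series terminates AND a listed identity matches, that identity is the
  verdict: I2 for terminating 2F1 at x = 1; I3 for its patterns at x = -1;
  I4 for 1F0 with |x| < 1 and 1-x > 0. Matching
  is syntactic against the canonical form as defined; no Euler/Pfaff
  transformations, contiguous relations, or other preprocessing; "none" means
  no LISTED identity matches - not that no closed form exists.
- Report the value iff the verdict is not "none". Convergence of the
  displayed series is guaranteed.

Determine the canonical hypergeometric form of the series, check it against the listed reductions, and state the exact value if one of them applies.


Prefactor -1/8, argument -4/5: 2F1 with upper {2/5, 3/2} over lower {2}. Verdict: none. No listed pattern accepts 2F1(2/5, 3/2; 2; -4/5).

The tell: from the first term -1/8: the parameter 4 appears in both the upper and lower lists and cancels (alongside the other common factor).
Consecutive-term ratio: r(k) = (-4/5) * (k+2/5) (k+3/2) / [(k+2) (k+1)] - rational; roots negated = parameters, x = (-4/5), C = -1/8.


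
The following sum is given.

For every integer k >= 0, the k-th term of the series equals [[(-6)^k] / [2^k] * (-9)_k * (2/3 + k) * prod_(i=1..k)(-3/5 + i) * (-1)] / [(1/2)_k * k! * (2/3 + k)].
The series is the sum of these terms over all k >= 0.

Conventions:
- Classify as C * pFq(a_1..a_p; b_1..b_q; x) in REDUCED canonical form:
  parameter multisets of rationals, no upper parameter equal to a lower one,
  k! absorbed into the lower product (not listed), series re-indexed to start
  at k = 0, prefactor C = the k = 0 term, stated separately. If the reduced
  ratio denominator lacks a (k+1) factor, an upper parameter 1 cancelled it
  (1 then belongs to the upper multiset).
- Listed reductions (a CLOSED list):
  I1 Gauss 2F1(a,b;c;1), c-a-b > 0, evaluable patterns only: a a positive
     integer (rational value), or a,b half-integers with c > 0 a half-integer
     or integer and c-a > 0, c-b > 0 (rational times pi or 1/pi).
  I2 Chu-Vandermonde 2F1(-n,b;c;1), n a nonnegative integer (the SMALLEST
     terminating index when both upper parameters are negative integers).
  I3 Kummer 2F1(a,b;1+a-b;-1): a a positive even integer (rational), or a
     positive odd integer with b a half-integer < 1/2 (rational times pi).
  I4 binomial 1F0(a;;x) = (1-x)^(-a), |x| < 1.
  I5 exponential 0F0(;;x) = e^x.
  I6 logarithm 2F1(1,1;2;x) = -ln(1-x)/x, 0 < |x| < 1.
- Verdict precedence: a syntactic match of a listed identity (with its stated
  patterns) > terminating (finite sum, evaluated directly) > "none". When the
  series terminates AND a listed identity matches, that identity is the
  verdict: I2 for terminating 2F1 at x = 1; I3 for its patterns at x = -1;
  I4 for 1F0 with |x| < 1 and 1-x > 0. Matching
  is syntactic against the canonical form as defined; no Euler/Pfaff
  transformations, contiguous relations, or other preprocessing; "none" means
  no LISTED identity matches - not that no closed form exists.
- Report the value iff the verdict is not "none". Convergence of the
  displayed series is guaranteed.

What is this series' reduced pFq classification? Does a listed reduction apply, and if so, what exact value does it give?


The series (x = -3) is 2F1: upper {-9, 2/5}, lower {1/2}, prefactor -1. Verdict: terminating - no listed pattern fits, but -9 in the upper list cuts the series at k = 9; direct evaluation. Exact value: -110180141144693/634765625.

Key observation: from the first term -1: the factor k + 2/3 cancels (top and bottom), leaving prefactor -1.
Term ratio: r(k) = (-3) * (k-9) (k+2/5) / [(k+1/2) (k+1)] - poly over poly, x = (-3) from leading terms; C = -1 at k = 0.


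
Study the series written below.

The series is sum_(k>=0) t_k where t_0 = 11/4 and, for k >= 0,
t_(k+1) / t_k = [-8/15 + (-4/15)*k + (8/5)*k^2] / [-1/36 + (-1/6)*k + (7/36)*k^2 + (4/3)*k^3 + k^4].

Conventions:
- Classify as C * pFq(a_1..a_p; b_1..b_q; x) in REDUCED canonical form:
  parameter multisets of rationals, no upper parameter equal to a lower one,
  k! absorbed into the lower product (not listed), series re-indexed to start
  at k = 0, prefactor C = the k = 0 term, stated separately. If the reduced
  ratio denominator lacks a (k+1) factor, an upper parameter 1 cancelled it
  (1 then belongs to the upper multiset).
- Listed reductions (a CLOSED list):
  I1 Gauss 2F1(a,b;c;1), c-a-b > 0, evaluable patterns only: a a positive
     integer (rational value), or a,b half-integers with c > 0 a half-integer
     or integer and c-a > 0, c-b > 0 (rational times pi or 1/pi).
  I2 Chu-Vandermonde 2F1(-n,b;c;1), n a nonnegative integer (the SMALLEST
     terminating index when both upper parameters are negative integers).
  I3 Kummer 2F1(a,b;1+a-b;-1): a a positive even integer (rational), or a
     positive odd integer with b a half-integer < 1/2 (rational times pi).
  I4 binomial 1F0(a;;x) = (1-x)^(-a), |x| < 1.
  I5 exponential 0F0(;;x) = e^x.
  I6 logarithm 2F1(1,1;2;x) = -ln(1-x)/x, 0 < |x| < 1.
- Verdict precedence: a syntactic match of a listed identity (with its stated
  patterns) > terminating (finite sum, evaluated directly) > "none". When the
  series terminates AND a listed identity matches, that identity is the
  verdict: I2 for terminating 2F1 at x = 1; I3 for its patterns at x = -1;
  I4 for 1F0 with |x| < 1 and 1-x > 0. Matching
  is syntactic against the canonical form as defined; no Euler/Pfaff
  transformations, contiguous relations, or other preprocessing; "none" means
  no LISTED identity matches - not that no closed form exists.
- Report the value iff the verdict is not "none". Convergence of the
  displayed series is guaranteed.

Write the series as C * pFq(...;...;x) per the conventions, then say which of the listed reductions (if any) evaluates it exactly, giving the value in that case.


This is 11/4 * 1F2(-2/3; -1/3, 1/6; 8/5) in reduced canonical form. Verdict: no listed reduction: x = 8/5 and upper {-2/3} fail every I1-I6 pattern.

Key observation: from the first term 11/4: the ratio is unreduced: k + 1/2 divides both sides (prefactor 11/4).
Step ratio: r(k) = (8/5) * (k-2/3) / [(k-1/3) (k+1/6) (k+1)] - poly over poly, x = (8/5) from leading terms; C = 11/4 at k = 0.


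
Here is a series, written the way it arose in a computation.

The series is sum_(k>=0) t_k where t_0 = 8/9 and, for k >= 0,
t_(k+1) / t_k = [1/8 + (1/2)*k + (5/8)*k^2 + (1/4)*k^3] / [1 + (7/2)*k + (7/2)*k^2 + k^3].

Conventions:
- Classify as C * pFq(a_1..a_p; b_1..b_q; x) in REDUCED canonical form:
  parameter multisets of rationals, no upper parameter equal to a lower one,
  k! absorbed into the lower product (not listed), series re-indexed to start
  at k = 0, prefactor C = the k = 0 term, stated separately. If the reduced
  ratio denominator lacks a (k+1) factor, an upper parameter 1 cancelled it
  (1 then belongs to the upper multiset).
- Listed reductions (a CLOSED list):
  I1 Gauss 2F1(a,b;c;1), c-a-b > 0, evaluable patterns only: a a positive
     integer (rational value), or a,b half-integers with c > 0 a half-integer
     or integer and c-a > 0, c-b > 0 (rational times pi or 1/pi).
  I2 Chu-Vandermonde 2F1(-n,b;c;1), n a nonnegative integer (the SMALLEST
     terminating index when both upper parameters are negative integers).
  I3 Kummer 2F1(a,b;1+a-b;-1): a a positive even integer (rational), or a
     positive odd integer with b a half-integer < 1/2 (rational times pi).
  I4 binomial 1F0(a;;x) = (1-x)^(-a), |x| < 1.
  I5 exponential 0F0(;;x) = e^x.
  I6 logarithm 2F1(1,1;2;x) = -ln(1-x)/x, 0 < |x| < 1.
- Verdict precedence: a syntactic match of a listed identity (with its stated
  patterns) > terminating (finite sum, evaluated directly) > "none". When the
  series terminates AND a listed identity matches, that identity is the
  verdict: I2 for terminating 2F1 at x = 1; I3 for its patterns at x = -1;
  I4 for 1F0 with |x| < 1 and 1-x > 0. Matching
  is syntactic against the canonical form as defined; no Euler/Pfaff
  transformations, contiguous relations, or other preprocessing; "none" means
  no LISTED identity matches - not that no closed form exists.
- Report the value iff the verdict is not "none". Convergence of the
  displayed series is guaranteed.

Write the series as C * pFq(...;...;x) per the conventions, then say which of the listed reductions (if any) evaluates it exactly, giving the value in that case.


Canonical form: C = 8/9 times 2F1 with upper {1, 1}, lower {2}, x = 1/4. Verdict: logarithm (I6) fires (the logarithm: parameters (1,1;2), x = 1/4). Value: (-32/9) * ln(3/4).

Key step: with t_0 = 8/9, the parameter 1/2 appears in both the upper and lower lists and cancels.
Step ratio: r(k) = (1/4) * (k+1) (k+1) / [(k+2) (k+1)] - rational in k. x = (1/4); t_0 = 8/9; negate the roots.


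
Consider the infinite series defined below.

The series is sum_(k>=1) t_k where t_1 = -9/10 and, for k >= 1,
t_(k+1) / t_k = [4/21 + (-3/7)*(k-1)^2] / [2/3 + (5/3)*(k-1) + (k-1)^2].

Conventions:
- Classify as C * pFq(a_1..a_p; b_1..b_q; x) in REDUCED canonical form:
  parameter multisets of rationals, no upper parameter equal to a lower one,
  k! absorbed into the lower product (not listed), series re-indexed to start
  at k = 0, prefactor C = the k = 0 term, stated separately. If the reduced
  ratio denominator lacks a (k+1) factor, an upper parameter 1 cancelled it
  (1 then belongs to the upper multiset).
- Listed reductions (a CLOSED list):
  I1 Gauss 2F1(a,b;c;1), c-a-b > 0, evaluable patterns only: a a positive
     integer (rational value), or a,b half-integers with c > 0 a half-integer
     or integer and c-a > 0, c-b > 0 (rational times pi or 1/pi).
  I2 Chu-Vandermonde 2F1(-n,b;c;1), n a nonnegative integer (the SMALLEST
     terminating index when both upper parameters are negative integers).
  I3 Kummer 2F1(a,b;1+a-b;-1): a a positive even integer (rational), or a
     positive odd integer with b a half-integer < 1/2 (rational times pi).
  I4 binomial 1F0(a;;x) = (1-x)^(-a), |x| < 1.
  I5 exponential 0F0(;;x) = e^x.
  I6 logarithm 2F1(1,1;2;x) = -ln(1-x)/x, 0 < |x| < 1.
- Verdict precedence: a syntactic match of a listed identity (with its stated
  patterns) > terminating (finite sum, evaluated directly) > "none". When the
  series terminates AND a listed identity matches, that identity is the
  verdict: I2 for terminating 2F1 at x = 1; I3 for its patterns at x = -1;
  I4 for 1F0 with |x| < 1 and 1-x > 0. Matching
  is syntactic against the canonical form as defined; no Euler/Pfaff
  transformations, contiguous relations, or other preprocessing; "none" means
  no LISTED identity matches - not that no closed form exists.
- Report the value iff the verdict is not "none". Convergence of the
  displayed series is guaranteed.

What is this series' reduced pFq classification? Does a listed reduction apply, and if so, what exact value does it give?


The series (x = -3/7) is 1F0: upper {-2/3}, lower {-}, prefactor -9/10. Verdict (x = -3/7): the I4 binomial reduction applies (the 1F0 binomial series: exponent 2/3, x = -3/7). Its exact value is (-9/10) * (10/7)^(2/3).

The tell: with t_0 = -9/10, the expanded ratio factors over Q; C = -9/10, x = -3/7, roots give parameters.
Consecutive-term ratio: r(k) = (-3/7) * (k-2/3) / [(k+1)] - rational in k. x = (-3/7); t_0 = -9/10; negate the roots.


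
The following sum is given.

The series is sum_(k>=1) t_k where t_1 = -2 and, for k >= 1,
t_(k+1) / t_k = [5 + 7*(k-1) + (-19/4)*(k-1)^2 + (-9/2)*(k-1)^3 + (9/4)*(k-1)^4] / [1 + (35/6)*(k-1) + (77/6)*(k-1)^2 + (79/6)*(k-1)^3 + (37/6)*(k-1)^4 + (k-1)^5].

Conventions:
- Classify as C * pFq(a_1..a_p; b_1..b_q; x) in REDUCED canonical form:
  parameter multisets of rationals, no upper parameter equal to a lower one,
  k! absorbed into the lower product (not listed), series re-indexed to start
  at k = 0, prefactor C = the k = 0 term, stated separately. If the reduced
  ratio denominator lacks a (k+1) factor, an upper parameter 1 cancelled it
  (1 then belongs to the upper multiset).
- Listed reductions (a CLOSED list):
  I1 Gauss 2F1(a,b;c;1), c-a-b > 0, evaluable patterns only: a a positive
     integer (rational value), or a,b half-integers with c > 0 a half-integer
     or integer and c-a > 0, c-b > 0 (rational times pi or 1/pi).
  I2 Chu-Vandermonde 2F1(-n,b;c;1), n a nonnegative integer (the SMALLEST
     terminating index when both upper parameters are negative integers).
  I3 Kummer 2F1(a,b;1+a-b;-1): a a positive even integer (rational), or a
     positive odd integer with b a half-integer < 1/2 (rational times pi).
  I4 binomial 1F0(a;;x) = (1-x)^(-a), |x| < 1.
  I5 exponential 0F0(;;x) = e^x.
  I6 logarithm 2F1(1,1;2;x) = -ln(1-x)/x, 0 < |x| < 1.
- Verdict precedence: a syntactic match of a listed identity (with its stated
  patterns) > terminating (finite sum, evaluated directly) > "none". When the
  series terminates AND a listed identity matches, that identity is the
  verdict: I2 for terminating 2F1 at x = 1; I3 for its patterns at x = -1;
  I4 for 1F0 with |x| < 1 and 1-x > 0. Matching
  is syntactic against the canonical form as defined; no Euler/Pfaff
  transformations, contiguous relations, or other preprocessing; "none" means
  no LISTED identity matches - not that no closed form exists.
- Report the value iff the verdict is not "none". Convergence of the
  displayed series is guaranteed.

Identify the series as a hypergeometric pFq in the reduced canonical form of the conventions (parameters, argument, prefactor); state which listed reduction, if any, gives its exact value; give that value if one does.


x = 9/4 here; the reduced form reads 2F2, upper {-2, -5/3}, lower {1/2, 3}, C = -2. Verdict: terminating - upper -2 stops the sum at k = 2; the 3 terms are added exactly. Sum: -53/4.

Key observation: t_0 being -2, the ratio is unreduced: k + 2/3 divides both sides (prefactor -2).
Ratio: r(k) = (9/4) * (k-2) (k-5/3) / [(k+1/2) (k+3) (k+1)] - rational in k, leading ratio (9/4); with t_0 = -2, classification follows.


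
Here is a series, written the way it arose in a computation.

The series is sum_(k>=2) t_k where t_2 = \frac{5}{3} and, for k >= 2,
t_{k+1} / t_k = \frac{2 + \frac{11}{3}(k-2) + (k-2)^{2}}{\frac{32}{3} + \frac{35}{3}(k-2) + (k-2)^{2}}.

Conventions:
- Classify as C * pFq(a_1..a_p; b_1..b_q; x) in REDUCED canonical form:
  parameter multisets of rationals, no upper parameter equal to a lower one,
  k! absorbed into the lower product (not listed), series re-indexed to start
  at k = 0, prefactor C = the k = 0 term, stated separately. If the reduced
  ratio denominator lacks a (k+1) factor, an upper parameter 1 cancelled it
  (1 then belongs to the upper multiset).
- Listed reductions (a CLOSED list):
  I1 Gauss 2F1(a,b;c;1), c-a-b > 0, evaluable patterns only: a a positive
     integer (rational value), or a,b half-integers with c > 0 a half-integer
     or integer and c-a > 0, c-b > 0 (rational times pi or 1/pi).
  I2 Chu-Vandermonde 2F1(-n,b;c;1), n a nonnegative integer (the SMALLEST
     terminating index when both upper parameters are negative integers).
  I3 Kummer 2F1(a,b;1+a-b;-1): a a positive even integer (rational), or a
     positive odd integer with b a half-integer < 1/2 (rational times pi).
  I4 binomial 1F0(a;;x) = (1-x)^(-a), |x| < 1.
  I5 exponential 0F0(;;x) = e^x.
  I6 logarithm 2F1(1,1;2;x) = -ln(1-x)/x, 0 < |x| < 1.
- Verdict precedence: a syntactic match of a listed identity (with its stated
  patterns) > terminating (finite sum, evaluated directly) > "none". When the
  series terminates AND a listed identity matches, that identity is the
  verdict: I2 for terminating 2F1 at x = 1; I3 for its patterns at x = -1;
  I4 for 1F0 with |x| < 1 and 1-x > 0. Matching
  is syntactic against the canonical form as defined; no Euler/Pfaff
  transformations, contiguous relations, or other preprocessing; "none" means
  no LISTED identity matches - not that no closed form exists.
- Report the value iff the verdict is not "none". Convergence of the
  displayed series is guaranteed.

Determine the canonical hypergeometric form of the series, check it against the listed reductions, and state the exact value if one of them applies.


This is \frac{5}{3} * 2F1(\frac{2}{3}, 3; \frac{32}{3}; 1) in reduced canonical form. Verdict: the Gauss summation I1 matches (x = 1: the Gamma ratio telescopes since c-a-b = 7 > 0 and a = 3 in Z>0). Hence: \frac{43355}{20412}.

Key observation: x = 1 and factor the ratio over Q (prefactor 5/3): negated roots = parameters.
Ratio: r(k) = 1 * (k+\frac{2}{3}) (k+3) / [(k+\frac{32}{3}) (k+1)] - rational; roots negated = parameters, x = 1, C = \frac{5}{3}.


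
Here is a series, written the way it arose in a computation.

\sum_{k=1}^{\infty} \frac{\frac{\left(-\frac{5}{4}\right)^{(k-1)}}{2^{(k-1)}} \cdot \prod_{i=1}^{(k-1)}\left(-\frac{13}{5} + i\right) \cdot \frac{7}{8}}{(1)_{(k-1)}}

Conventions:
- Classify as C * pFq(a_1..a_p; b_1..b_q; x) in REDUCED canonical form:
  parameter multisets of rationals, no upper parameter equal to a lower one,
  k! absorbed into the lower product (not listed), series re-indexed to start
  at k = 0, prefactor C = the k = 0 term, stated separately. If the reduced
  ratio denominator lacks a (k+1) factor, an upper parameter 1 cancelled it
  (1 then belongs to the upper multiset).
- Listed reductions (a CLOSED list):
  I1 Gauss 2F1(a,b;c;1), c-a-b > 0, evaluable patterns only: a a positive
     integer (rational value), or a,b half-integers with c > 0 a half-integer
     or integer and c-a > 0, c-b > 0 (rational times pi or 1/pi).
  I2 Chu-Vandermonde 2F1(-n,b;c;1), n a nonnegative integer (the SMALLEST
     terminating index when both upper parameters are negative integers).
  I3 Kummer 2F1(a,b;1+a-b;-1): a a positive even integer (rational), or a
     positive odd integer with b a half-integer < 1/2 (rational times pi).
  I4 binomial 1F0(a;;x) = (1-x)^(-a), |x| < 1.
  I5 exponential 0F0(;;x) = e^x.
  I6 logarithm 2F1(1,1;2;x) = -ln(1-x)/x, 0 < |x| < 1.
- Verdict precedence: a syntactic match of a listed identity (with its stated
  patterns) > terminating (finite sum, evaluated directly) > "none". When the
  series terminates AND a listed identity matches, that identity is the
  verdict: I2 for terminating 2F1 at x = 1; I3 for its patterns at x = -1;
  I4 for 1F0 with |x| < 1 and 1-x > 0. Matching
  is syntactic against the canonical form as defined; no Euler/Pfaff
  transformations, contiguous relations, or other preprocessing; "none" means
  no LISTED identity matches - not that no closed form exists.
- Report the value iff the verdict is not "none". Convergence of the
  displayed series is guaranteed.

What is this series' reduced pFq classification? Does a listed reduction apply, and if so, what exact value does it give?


Canonical form: C = \frac{7}{8} times 1F0 with upper {-\frac{8}{5}}, lower {-}, x = -\frac{5}{8}. Verdict: the I4 binomial reduction matches (the 1F0 binomial series: exponent 8/5, x = -\frac{5}{8}). Its exact value is \frac{7}{8} \cdot \left(\frac{13}{8}\right)^{\frac{8}{5}}.

Key observation: x = -\frac{5}{8} and (1)_k (C = 7/8, x = -5/8) is k! itself.
Term ratio: r(k) = -\frac{5}{8} * (k-\frac{8}{5}) / [(k+1)] - rational; roots negated = parameters, x = -\frac{5}{8}, C = \frac{7}{8}.


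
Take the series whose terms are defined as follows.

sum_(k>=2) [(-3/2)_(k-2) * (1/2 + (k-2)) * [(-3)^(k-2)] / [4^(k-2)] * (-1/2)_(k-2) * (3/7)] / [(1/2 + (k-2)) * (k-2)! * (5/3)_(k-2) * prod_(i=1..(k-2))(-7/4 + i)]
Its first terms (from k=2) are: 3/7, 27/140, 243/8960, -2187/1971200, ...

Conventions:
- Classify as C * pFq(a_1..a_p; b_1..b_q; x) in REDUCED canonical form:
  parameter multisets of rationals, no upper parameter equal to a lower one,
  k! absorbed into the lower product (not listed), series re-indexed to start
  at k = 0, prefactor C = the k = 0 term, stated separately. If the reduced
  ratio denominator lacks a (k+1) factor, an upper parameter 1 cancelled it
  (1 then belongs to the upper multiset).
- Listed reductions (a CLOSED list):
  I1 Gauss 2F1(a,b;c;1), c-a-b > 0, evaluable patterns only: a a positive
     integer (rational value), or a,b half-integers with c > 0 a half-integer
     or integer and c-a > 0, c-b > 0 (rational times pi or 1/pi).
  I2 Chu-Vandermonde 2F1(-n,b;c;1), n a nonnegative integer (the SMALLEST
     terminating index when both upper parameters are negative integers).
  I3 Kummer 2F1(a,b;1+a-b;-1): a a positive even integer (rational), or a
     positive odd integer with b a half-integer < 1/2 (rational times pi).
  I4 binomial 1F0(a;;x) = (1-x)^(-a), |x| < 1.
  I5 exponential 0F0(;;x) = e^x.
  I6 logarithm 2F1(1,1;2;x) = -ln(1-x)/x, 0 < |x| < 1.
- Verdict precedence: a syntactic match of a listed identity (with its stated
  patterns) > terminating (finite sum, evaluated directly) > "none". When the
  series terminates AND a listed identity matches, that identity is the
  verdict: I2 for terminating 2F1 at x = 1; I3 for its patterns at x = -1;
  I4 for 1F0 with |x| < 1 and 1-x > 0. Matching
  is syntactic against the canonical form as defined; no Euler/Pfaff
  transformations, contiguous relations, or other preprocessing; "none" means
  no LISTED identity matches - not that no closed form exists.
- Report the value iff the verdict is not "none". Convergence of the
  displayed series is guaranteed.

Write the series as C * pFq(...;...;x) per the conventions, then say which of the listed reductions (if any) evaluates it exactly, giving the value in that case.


Prefactor 3/7, argument -3/4: 2F2 with upper {-3/2, -1/2} over lower {-3/4, 5/3}. Verdict: no listed reduction: x = -3/4 and upper {-3/2, -1/2} fail every I1-I6 pattern.

Key step: t_0 = 3/7 here, and the factor k + 1/2 cancels (top and bottom), leaving C = 3/7.
Ratio: r(k) = (-3/4) * (k-3/2) (k-1/2) / [(k-3/4) (k+5/3) (k+1)] - rational in k, leading ratio (-3/4); with t_0 = 3/7, classification follows.


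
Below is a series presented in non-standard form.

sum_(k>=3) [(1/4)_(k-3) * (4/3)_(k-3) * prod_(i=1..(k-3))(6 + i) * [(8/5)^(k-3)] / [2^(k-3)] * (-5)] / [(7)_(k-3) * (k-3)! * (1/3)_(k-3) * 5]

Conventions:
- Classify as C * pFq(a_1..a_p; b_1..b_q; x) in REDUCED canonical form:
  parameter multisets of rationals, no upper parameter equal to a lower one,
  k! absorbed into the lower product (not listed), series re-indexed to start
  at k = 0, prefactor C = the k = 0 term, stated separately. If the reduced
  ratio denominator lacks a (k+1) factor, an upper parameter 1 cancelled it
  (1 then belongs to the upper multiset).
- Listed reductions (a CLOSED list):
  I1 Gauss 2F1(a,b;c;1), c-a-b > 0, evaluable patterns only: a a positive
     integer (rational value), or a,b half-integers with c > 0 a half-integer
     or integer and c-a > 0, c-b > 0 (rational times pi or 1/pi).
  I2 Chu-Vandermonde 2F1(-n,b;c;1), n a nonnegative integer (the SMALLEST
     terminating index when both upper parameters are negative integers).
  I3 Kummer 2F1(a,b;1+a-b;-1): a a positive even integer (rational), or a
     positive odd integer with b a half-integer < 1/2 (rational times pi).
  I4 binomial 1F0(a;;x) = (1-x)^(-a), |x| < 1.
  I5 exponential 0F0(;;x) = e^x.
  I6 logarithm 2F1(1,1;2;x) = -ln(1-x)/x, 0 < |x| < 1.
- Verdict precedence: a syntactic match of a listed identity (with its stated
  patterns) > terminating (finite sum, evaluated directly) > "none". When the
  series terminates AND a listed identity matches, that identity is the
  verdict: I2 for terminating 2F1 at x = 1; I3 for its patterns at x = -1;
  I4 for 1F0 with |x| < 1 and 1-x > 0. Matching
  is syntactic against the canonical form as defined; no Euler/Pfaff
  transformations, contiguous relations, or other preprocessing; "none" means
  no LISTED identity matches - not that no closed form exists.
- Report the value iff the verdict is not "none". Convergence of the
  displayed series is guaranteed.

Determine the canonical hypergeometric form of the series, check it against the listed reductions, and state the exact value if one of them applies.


At argument 4/5: a 2F1 with upper {1/4, 4/3}, lower {1/3}, scaled by C = -1. Verdict: no listed reduction: x = 4/5 and upper {1/4, 4/3} fail every I1-I6 pattern.

First insight: with t_0 = -1, the two k-th powers (C = -1) combine into one argument.
Term ratio: r(k) = (4/5) * (k+1/4) (k+4/3) / [(k+1/3) (k+1)] - rational in k. x = (4/5); t_0 = -1; negate the roots.


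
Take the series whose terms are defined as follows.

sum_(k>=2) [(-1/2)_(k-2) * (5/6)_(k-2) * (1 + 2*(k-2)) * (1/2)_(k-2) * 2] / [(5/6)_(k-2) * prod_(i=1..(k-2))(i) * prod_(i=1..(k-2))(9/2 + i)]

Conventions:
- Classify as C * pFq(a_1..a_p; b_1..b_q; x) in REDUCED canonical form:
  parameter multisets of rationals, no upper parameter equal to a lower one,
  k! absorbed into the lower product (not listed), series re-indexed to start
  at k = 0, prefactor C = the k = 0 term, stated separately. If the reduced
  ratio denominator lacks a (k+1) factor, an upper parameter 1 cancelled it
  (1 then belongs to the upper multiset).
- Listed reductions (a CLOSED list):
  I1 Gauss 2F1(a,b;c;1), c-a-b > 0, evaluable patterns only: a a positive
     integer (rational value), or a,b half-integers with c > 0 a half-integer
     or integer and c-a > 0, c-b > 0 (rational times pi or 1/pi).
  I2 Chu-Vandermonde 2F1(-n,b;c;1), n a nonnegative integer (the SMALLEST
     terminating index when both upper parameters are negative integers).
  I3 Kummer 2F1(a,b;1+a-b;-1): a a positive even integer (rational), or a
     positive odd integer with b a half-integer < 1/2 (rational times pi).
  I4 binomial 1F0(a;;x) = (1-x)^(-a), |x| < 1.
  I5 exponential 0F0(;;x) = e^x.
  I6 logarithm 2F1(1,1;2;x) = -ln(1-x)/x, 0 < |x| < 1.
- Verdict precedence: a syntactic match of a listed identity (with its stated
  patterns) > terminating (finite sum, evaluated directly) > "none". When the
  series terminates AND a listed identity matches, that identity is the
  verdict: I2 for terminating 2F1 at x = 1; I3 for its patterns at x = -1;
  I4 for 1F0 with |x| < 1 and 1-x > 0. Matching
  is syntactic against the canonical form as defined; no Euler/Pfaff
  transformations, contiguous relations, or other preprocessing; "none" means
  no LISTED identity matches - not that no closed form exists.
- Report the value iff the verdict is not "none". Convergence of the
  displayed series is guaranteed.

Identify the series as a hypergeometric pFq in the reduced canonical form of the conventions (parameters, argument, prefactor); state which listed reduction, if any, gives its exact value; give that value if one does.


Classification (C = 2): 2F1 with upper {-1/2, 3/2}, lower {11/2}, argument x = 1. Verdict: Gauss (I1, half-integer pattern) fires (x = 1; upper {-1/2, 3/2} half-integers, c = 11/2 in the evaluable pattern). Exact value: (2205/4096) * pi.

The tell: from the first term 2: the parameter 5/6 appears in both the upper and lower lists and cancels.
Term ratio: r(k) = 1 * (k-1/2) (k+3/2) / [(k+11/2) (k+1)] - rational in k. x = 1; t_0 = 2; negate the roots.


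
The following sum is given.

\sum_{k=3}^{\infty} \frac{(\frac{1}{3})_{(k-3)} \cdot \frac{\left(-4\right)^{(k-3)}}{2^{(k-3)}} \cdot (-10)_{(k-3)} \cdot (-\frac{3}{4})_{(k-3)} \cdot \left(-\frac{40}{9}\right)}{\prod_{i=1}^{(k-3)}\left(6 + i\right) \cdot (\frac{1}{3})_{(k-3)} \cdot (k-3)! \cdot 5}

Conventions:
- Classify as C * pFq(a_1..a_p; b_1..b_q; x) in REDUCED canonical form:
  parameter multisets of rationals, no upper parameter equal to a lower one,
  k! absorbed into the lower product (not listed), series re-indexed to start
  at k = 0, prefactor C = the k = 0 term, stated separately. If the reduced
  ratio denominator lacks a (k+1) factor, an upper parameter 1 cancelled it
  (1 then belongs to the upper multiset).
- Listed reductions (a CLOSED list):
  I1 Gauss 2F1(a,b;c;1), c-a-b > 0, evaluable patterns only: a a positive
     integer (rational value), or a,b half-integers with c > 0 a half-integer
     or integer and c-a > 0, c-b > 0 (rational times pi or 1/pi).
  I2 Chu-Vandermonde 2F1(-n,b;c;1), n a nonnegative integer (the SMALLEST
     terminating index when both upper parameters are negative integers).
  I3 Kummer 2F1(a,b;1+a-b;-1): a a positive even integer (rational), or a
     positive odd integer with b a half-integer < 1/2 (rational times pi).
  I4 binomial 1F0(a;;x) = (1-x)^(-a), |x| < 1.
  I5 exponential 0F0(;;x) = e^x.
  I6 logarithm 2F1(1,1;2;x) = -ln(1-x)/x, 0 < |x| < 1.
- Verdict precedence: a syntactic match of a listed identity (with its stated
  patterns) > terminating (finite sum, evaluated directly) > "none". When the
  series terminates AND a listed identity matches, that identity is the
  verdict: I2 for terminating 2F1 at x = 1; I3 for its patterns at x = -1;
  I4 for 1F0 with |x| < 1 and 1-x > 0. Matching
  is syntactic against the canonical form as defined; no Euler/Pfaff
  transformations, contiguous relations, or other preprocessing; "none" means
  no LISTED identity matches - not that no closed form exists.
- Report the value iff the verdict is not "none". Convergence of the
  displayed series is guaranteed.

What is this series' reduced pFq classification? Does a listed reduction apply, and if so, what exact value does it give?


Classification (C = -\frac{8}{9}): 2F1 with upper {-10, -\frac{3}{4}}, lower {7}, argument x = -2. Verdict: terminating. (-10)_k vanishes past k = 10, leaving a 11-term sum, computed directly. Sum: \frac{70036727}{25952256}.

Structural cue: x = -2 and the parameter 1/3 appears in both the upper and lower lists and cancels.
Adjacent-term ratio: r(k) = -2 * (k-10) (k-\frac{3}{4}) / [(k+7) (k+1)] - rational; roots negated = parameters, x = -2, C = -\frac{8}{9}.


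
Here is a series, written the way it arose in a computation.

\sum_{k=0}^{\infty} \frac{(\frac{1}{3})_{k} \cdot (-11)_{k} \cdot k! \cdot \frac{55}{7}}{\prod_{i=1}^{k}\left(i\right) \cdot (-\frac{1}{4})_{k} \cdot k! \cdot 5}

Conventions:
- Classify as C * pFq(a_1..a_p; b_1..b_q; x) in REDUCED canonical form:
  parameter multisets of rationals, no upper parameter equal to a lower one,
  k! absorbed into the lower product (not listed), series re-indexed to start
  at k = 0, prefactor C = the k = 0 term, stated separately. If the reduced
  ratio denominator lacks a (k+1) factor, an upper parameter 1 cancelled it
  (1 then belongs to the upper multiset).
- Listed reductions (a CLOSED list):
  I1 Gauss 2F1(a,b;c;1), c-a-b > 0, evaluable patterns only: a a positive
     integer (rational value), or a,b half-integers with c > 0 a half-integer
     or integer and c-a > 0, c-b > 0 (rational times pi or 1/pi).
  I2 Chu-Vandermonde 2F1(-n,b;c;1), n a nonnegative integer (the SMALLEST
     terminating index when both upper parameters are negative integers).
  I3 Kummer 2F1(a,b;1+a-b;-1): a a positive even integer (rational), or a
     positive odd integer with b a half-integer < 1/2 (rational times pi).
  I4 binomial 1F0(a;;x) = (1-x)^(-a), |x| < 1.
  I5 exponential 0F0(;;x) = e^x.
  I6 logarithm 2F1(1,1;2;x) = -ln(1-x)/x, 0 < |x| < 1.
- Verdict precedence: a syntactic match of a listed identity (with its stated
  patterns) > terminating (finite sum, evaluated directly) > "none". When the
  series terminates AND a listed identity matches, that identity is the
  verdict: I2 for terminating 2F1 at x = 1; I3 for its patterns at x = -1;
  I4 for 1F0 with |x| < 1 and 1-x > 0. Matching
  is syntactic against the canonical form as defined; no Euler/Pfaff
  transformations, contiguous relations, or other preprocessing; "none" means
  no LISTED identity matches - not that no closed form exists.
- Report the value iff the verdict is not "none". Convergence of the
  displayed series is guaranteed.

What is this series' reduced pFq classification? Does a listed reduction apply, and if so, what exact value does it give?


Structural cue: with t_0 = \frac{11}{7}, the parameter 1 appears in both the upper and lower lists and cancels.
Term ratio: r(k) = 1 * (k-11) (k+\frac{1}{3}) / [(k-\frac{1}{4}) (k+1)] - poly over poly, x = 1 from leading terms; C = \frac{11}{7} at k = 0.

Prefactor \frac{11}{7}, argument 1: 2F1 with upper {-11, \frac{1}{3}} over lower {-\frac{1}{4}}. Verdict: this is Vandermonde's identity (I2) (terminating 2F1 at x = 1 with n = 11, b = 1/3, c = -\frac{1}{4}). Hence: \frac{11969862308503}{12246232517127}.
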